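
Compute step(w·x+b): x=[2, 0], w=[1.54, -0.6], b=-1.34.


z = (2)·(1.54) + (0)·(-0.6) - 1.34
  = 1.74
step(z) = 1 (z≥0)

1


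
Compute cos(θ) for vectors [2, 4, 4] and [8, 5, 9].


A·B = 2·8 + 4·5 + 4·9 = 72
‖A‖ = √36 = 6, ‖B‖ = √170 = 13.0384
cos = 72/(√36·√170) = 72/√6120 = 0.9204

0.9204


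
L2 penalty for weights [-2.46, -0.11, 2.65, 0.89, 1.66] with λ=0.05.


‖w‖₂² = (-2.46)² + (-0.11)² + (2.65)² + (0.89)² + (1.66)²
     = 6.0516 + 0.0121 + 7.0225 + 0.7921 + 2.7556
     = 16.6339
λ·‖w‖₂² = 0.05·16.6339 = 0.831695

0.831695


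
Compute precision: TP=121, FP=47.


Precision = TP/(TP+FP)
= 121/(121+47)
= 121/168 = 72.02%

72.02%


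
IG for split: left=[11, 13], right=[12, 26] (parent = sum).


Parent = [23, 39], H_parent = 0.9514
H_left = 0.995 (n=24), H_right = 0.8997 (n=38)
H_children = (24/62)·0.995 + (38/62)·0.8997 = 0.9366
IG = 0.9514 - 0.9366 = 0.0148

0.0148


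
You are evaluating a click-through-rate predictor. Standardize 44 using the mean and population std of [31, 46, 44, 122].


μ = 60.75, σ = 35.8286
z = (44 - 60.75)/35.8286 = -0.4675

-0.4675


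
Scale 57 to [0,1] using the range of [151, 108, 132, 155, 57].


min=57, max=155
(57-57)/(155-57) = 0/98 = 0.0

0.0


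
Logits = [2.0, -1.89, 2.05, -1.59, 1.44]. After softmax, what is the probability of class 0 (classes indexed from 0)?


Exponentials: e^2.0=7.3891, e^-1.89=0.1511, e^2.05=7.7679, e^-1.59=0.2039, e^1.44=4.2207
Sum = 19.7327
Softmax = [0.3745, 0.0077, 0.3937, 0.0103, 0.2139]
p[0] = 7.3891/19.7327 = 0.3745

0.3745


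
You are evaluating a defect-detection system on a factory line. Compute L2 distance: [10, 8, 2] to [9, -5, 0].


d = √((10-9)² + (8+ 5)² + (2-0)²)
  = √(1 + 169 + 4)
  = √174 = 13.1909

13.1909


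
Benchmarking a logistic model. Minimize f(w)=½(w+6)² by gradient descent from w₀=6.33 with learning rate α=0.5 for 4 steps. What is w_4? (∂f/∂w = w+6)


step 1: grad = 6.33+6 = 12.33; w = 6.33 - 0.5·(12.33) = 0.165
step 2: grad = 0.165+6 = 6.165; w = 0.165 - 0.5·(6.165) = -2.9175
step 3: grad = -2.9175+6 = 3.0825; w = -2.9175 - 0.5·(3.0825) = -4.45875
step 4: grad = -4.45875+6 = 1.54125; w = -4.45875 - 0.5·(1.54125) = -5.229375

-5.229375


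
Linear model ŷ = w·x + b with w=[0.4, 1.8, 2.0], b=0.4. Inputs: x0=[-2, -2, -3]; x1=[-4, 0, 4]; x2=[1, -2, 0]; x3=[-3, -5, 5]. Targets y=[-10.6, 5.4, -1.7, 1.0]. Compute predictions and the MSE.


ŷ0 = (0.4)·(-2) + (1.8)·(-2) + (2.0)·(-3) + 0.4 = -10.0
ŷ1 = (0.4)·(-4) + (1.8)·(0) + (2.0)·(4) + 0.4 = 6.8
ŷ2 = (0.4)·(1) + (1.8)·(-2) + (2.0)·(0) + 0.4 = -2.8
ŷ3 = (0.4)·(-3) + (1.8)·(-5) + (2.0)·(5) + 0.4 = 0.2
errors² = [0.36, 1.96, 1.21, 0.64]
MSE = 4.1700/4 = 1.0425

1.0425


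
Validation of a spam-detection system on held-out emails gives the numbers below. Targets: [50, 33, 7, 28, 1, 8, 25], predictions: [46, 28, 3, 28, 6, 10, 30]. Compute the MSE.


Squared errors: (50-46)²=16, (33-28)²=25, (7-3)²=16, (28-28)²=0, (1-6)²=25, (8-10)²=4, (25-30)²=25
Sum = 111
MSE = 111/7 = 111/7

111/7


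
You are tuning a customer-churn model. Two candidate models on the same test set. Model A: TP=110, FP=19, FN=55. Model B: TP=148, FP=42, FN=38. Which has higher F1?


Model A: P=110/129=0.8527, R=110/165=0.6667, F1=2PR/(P+R)=2TP/(2TP+FP+FN)=220/294=0.7483
Model B: P=148/190=0.7789, R=148/186=0.7957, F1=2PR/(P+R)=2TP/(2TP+FP+FN)=296/376=0.7872
0.7483 < 0.7872 → Model B

Model B


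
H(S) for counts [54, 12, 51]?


Probabilities: [54/117, 12/117, 51/117] ≈ [0.4615, 0.1026, 0.4359]
H = -((54/117)·log₂(54/117) + (12/117)·log₂(12/117) + (51/117)·log₂(51/117))
  = 1.374 bits

1.374 bits


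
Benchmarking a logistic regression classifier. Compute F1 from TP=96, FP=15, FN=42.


Precision = 96/111 = 0.8649
Recall = 96/138 = 0.6957
F1 = 2·P·R/(P+R) = 2·TP/(2·TP+FP+FN) = 192/(192+15+42) = 192/249 = 0.7711

0.7711


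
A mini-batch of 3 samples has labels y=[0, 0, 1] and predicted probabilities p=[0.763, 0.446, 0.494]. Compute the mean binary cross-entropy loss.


L[0] = -ln(1-0.763) = -ln(0.237) = 1.4397
L[1] = -ln(1-0.446) = -ln(0.554) = 0.5906
L[2] = -ln(0.494) = 0.7052
mean = (1.4397 + 0.5906 + 0.7052)/3 = 0.9118

0.9118


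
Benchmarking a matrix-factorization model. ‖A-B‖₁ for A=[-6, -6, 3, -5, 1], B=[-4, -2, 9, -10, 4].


d = |-6+ 4| + |-6+ 2| + |3-9| + |-5+ 10| + |1-4|
  = 2 + 4 + 6 + 5 + 3
  = 20

20


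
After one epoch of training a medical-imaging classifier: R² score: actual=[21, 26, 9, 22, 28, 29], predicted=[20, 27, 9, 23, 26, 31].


ȳ = 22.5
SS_res = Σ(y-ŷ)² = 11
SS_tot = Σ(y-ȳ)² = 269.5
R² = 1 - SS_res/SS_tot = 1 - 0.0408 = 0.9592

0.9592


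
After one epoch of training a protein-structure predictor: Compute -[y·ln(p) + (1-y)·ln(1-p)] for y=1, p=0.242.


BCE = -[y·ln(p) + (1-y)·ln(1-p)]
= -1·ln(0.242) - 0
= -ln(0.242) = 1.4188

1.4188


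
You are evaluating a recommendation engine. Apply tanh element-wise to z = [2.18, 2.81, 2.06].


tanh(2.18) = 0.9748
tanh(2.81) = 0.9928
tanh(2.06) = 0.968
result = [0.9748, 0.9928, 0.968]

[0.9748, 0.9928, 0.968]


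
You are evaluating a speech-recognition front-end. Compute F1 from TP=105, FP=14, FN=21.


Precision = 105/119 = 0.8824
Recall = 105/126 = 0.8333
F1 = 2·P·R/(P+R) = 2·TP/(2·TP+FP+FN) = 210/(210+14+21) = 210/245 = 0.8571

0.8571


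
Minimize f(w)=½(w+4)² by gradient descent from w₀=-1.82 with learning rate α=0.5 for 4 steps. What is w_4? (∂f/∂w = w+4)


step 1: grad = -1.82+4 = 2.18; w = -1.82 - 0.5·(2.18) = -2.91
step 2: grad = -2.91+4 = 1.09; w = -2.91 - 0.5·(1.09) = -3.455
step 3: grad = -3.455+4 = 0.545; w = -3.455 - 0.5·(0.545) = -3.7275
step 4: grad = -3.7275+4 = 0.2725; w = -3.7275 - 0.5·(0.2725) = -3.86375

-3.86375


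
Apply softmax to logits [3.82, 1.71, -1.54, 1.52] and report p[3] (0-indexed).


Exponentials: e^3.82=45.6042, e^1.71=5.529, e^-1.54=0.2144, e^1.52=4.5722
Sum = 55.9198
Softmax = [0.8155, 0.0989, 0.0038, 0.0818]
p[3] = 4.5722/55.9198 = 0.0818

0.0818


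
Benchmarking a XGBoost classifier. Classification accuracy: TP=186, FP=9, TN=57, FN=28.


Accuracy = (TP+TN)/(TP+TN+FP+FN)
= (186+57)/(280)
= 243/280 = 86.79%

86.79%


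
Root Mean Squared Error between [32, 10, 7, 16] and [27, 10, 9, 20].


MSE = 45/4 = 11.25
RMSE = √(45/4) = 3.3541

3.3541


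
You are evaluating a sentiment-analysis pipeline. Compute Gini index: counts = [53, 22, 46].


Probabilities: [53/121, 22/121, 46/121] ≈ [0.438, 0.1818, 0.3802]
Σpᵢ² = (2809 + 484 + 2116)/121² = 5409/14641
Gini = 1 - Σpᵢ² = 1 - 5409/14641 = 0.6306

0.6306


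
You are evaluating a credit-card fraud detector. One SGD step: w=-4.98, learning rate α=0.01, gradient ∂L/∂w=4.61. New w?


w_new = w - α·∇
= -4.98 - 0.01·4.61
= -4.98 - 0.0461
= -5.0261

-5.0261


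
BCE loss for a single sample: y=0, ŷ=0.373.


BCE = -[y·ln(p) + (1-y)·ln(1-p)]
= -0 - 1·ln(1-0.373)
= -ln(0.627) = 0.4668

0.4668


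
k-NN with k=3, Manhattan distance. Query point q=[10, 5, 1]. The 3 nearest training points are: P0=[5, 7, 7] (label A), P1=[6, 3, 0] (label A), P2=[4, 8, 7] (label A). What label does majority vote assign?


d(q,P0) = 13  (label A)
d(q,P1) = 7  (label A)
d(q,P2) = 15  (label A)
Votes: A=3, B=0
Majority → A

A


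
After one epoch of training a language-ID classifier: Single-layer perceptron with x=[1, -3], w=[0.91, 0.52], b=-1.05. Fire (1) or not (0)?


z = (1)·(0.91) + (-3)·(0.52) - 1.05
  = -1.7
step(z) = 0 (z<0)

0


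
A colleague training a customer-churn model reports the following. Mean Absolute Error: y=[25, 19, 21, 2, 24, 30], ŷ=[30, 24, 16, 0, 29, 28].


Absolute errors: |25-30|=5, |19-24|=5, |21-16|=5, |2-0|=2, |24-29|=5, |30-28|=2
Sum = 24
MAE = 24/6 = 4

4


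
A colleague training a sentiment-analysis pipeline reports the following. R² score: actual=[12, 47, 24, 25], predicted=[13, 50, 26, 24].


ȳ = 27
SS_res = Σ(y-ŷ)² = 15
SS_tot = Σ(y-ȳ)² = 638
R² = 1 - SS_res/SS_tot = 1 - 0.0235 = 0.9765

0.9765


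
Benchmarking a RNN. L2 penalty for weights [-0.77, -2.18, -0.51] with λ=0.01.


‖w‖₂² = (-0.77)² + (-2.18)² + (-0.51)²
     = 0.5929 + 4.7524 + 0.2601
     = 5.6054
λ·‖w‖₂² = 0.01·5.6054 = 0.056054

0.056054


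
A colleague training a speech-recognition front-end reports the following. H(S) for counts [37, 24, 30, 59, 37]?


Probabilities: [37/187, 24/187, 30/187, 59/187, 37/187] ≈ [0.1979, 0.1283, 0.1604, 0.3155, 0.1979]
H = -((37/187)·log₂(37/187) + (24/187)·log₂(24/187) + (30/187)·log₂(30/187) + (59/187)·log₂(59/187) + (37/187)·log₂(37/187))
  = 2.2537 bits

2.2537 bits


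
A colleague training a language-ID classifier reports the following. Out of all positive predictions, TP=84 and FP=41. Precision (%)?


Precision = TP/(TP+FP)
= 84/(84+41)
= 84/125 = 67.2%

67.2%


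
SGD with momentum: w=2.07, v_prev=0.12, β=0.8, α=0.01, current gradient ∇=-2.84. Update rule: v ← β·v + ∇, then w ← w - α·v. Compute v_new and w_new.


v_new = 0.8·0.12 - 2.84 = 0.096 - 2.84 = -2.744
w_new = 2.07 - 0.01·-2.744 = 2.07 + 0.02744 = 2.09744

v_new=-2.744, w_new=2.09744


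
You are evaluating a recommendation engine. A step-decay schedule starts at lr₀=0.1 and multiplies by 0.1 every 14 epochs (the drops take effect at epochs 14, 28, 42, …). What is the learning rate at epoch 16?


n_drops = ⌊16/14⌋ = 1
lr = 0.1·0.1^1 = 0.1·0.1 = 0.01

0.01


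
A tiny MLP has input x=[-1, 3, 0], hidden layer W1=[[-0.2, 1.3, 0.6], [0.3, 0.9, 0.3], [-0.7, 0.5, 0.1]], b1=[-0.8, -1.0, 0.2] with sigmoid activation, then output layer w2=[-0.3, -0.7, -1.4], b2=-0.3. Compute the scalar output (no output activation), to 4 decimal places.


z1[0] = (-0.2)·(-1) + (1.3)·(3) + (0.6)·(0) - 0.8 = 3.3
z1[1] = (0.3)·(-1) + (0.9)·(3) + (0.3)·(0) - 1.0 = 1.4
z1[2] = (-0.7)·(-1) + (0.5)·(3) + (0.1)·(0) + 0.2 = 2.4
h = sigmoid(z1) = [0.9644, 0.8022, 0.9168]
output = (-0.3)·(0.9644) + (-0.7)·(0.8022) + (-1.4)·(0.9168) - 0.3 = -2.4344

-2.4344


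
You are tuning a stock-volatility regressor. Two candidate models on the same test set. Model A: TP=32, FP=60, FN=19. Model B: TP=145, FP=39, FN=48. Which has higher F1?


Model A: P=32/92=0.3478, R=32/51=0.6275, F1=2PR/(P+R)=2TP/(2TP+FP+FN)=64/143=0.4476
Model B: P=145/184=0.788, R=145/193=0.7513, F1=2PR/(P+R)=2TP/(2TP+FP+FN)=290/377=0.7692
0.4476 < 0.7692 → Model B

Model B


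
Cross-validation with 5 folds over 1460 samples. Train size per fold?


Fold size = 1460/5 = 292
Training per fold = 1460 - 292 = 1168

1168


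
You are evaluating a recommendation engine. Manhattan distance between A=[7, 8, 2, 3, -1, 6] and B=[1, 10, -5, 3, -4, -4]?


d = |7-1| + |8-10| + |2+ 5| + |3-3| + |-1+ 4| + |6+ 4|
  = 6 + 2 + 7 + 0 + 3 + 10
  = 28

28


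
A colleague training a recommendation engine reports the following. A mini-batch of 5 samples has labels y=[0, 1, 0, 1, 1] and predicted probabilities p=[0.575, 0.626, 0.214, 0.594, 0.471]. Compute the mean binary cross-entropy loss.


L[0] = -ln(1-0.575) = -ln(0.425) = 0.8557
L[1] = -ln(0.626) = 0.4684
L[2] = -ln(1-0.214) = -ln(0.786) = 0.2408
L[3] = -ln(0.594) = 0.5209
L[4] = -ln(0.471) = 0.7529
mean = (0.8557 + 0.4684 + 0.2408 + 0.5209 + 0.7529)/5 = 0.5677

0.5677


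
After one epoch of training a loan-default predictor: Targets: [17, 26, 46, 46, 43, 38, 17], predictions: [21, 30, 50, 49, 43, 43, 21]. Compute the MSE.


Squared errors: (17-21)²=16, (26-30)²=16, (46-50)²=16, (46-49)²=9, (43-43)²=0, (38-43)²=25, (17-21)²=16
Sum = 98
MSE = 98/7 = 14

14


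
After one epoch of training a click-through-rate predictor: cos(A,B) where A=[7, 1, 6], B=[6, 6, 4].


A·B = 7·6 + 1·6 + 6·4 = 72
‖A‖ = √86 = 9.2736, ‖B‖ = √88 = 9.3808
cos = 72/(√86·√88) = 72/√7568 = 0.8276

0.8276


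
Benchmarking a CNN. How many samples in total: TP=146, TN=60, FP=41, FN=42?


Total = TP + TN + FP + FN
= 146 + 60 + 41 + 42
= 289
(Predicted positive: 187, predicted negative: 102)

289


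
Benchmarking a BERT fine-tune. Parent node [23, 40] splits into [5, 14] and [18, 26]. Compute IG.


Parent = [23, 40], H_parent = 0.9468
H_left = 0.8315 (n=19), H_right = 0.976 (n=44)
H_children = (19/63)·0.8315 + (44/63)·0.976 = 0.9324
IG = 0.9468 - 0.9324 = 0.0144

0.0144


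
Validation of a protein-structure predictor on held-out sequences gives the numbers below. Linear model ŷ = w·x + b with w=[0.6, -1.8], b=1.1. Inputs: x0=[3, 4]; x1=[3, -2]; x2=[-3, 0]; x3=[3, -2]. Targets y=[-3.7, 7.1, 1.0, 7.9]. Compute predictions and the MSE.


ŷ0 = (0.6)·(3) + (-1.8)·(4) + 1.1 = -4.3
ŷ1 = (0.6)·(3) + (-1.8)·(-2) + 1.1 = 6.5
ŷ2 = (0.6)·(-3) + (-1.8)·(0) + 1.1 = -0.7
ŷ3 = (0.6)·(3) + (-1.8)·(-2) + 1.1 = 6.5
errors² = [0.36, 0.36, 2.89, 1.96]
MSE = 5.5700/4 = 1.3925

1.3925


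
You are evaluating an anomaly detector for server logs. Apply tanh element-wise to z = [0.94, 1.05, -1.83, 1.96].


tanh(0.94) = 0.7352
tanh(1.05) = 0.7818
tanh(-1.83) = -0.9498
tanh(1.96) = 0.9611
result = [0.7352, 0.7818, -0.9498, 0.9611]

[0.7352, 0.7818, -0.9498, 0.9611]


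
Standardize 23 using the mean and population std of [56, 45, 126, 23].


μ = 62.5, σ = 38.5389
z = (23 - 62.5)/38.5389 = -1.0249

-1.0249


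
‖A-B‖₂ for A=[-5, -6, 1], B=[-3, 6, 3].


d = √((-5+ 3)² + (-6-6)² + (1-3)²)
  = √(4 + 144 + 4)
  = √152 = 12.3288

12.3288


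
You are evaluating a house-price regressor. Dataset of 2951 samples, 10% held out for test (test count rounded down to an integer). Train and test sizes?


Test = ⌊2951·10/100⌋ = 295
Train = 2951 - 295 = 2656

Train: 2656, Test: 295


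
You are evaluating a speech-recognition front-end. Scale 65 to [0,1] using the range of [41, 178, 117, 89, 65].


min=41, max=178
(65-41)/(178-41) = 24/137 = 0.1752

0.1752


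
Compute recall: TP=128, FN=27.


Recall = TP/(TP+FN)
= 128/(128+27)
= 128/155 = 82.58%

82.58%


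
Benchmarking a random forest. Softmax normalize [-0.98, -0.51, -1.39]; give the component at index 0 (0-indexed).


Exponentials: e^-0.98=0.3753, e^-0.51=0.6005, e^-1.39=0.2491
Sum = 1.2249
Softmax = [0.3064, 0.4902, 0.2033]
p[0] = 0.3753/1.2249 = 0.3064

0.3064


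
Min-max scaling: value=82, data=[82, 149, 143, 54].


min=54, max=149
(82-54)/(149-54) = 28/95 = 0.2947

0.2947


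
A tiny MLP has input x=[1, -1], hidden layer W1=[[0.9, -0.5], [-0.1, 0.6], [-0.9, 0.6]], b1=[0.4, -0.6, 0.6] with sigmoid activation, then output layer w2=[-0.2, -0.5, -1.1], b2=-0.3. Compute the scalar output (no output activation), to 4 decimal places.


z1[0] = (0.9)·(1) + (-0.5)·(-1) + 0.4 = 1.8
z1[1] = (-0.1)·(1) + (0.6)·(-1) - 0.6 = -1.3
z1[2] = (-0.9)·(1) + (0.6)·(-1) + 0.6 = -0.9
h = sigmoid(z1) = [0.8581, 0.2142, 0.2891]
output = (-0.2)·(0.8581) + (-0.5)·(0.2142) + (-1.1)·(0.2891) - 0.3 = -0.8967

-0.8967


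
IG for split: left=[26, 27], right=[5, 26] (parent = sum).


Parent = [31, 53], H_parent = 0.9499
H_left = 0.9997 (n=53), H_right = 0.6374 (n=31)
H_children = (53/84)·0.9997 + (31/84)·0.6374 = 0.866
IG = 0.9499 - 0.866 = 0.0839

0.0839


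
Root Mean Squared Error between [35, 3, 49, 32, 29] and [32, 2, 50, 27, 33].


MSE = 52/5 = 10.4
RMSE = √(52/5) = 3.2249

3.2249


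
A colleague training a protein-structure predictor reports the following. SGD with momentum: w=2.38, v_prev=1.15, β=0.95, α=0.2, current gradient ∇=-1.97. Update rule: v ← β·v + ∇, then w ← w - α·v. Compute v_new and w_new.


v_new = 0.95·1.15 - 1.97 = 1.0925 - 1.97 = -0.8775
w_new = 2.38 - 0.2·-0.8775 = 2.38 + 0.1755 = 2.5555

v_new=-0.8775, w_new=2.5555


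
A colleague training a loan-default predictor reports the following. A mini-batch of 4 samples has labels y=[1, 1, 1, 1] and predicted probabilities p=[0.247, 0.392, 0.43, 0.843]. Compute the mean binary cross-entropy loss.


L[0] = -ln(0.247) = 1.3984
L[1] = -ln(0.392) = 0.9365
L[2] = -ln(0.43) = 0.844
L[3] = -ln(0.843) = 0.1708
mean = (1.3984 + 0.9365 + 0.844 + 0.1708)/4 = 0.8374

0.8374


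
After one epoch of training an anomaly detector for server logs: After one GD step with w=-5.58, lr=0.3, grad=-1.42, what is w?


w_new = w - α·∇
= -5.58 - 0.3·-1.42
= -5.58 + 0.426
= -5.154

-5.154


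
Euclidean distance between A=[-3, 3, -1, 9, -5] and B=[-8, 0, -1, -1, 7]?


d = √((-3+ 8)² + (3-0)² + (-1+ 1)² + (9+ 1)² + (-5-7)²)
  = √(25 + 9 + 0 + 100 + 144)
  = √278 = 16.6733

16.6733


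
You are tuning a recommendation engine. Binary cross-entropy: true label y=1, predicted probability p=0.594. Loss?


BCE = -[y·ln(p) + (1-y)·ln(1-p)]
= -1·ln(0.594) - 0
= -ln(0.594) = 0.5209

0.5209


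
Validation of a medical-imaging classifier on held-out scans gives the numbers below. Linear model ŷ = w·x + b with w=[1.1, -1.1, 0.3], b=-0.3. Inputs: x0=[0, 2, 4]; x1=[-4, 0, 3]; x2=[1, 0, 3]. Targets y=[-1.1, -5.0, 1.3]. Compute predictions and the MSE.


ŷ0 = (1.1)·(0) + (-1.1)·(2) + (0.3)·(4) - 0.3 = -1.3
ŷ1 = (1.1)·(-4) + (-1.1)·(0) + (0.3)·(3) - 0.3 = -3.8
ŷ2 = (1.1)·(1) + (-1.1)·(0) + (0.3)·(3) - 0.3 = 1.7
errors² = [0.04, 1.44, 0.16]
MSE = 1.6400/3 = 0.5467

0.5467


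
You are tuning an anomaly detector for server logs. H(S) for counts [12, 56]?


Probabilities: [12/68, 56/68] ≈ [0.1765, 0.8235]
H = -((12/68)·log₂(12/68) + (56/68)·log₂(56/68))
  = 0.6723 bits

0.6723 bits


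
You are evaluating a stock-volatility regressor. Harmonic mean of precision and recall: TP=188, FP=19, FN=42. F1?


Precision = 188/207 = 0.9082
Recall = 188/230 = 0.8174
F1 = 2·P·R/(P+R) = 2·TP/(2·TP+FP+FN) = 376/(376+19+42) = 376/437 = 0.8604

0.8604


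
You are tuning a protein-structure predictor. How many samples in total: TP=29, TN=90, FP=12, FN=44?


Total = TP + TN + FP + FN
= 29 + 90 + 12 + 44
= 175
(Predicted positive: 41, predicted negative: 134)

175


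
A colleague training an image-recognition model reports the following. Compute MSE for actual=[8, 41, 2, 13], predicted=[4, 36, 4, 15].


Squared errors: (8-4)²=16, (41-36)²=25, (2-4)²=4, (13-15)²=4
Sum = 49
MSE = 49/4 = 49/4

49/4


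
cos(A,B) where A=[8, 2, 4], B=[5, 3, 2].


A·B = 8·5 + 2·3 + 4·2 = 54
‖A‖ = √84 = 9.1652, ‖B‖ = √38 = 6.1644
cos = 54/(√84·√38) = 54/√3192 = 0.9558

0.9558


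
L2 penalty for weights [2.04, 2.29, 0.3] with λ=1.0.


‖w‖₂² = (2.04)² + (2.29)² + (0.3)²
     = 4.1616 + 5.2441 + 0.09
     = 9.4957
λ·‖w‖₂² = 1.0·9.4957 = 9.4957

9.4957


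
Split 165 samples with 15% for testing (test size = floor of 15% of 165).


Test = ⌊165·15/100⌋ = 24
Train = 165 - 24 = 141

Train: 141, Test: 24


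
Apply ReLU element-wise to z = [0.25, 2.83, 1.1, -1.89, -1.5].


ReLU(0.25) = max(0, 0.25) = 0.25
ReLU(2.83) = max(0, 2.83) = 2.83
ReLU(1.1) = max(0, 1.1) = 1.1
ReLU(-1.89) = max(0, -1.89) = 0.0
ReLU(-1.5) = max(0, -1.5) = 0.0
result = [0.25, 2.83, 1.1, 0.0, 0.0]

[0.25, 2.83, 1.1, 0.0, 0.0]


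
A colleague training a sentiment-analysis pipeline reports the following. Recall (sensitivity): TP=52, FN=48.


Recall = TP/(TP+FN)
= 52/(52+48)
= 52/100 = 52.0%

52.0%


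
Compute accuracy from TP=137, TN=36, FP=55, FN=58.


Accuracy = (TP+TN)/(TP+TN+FP+FN)
= (137+36)/(286)
= 173/286 = 60.49%

60.49%


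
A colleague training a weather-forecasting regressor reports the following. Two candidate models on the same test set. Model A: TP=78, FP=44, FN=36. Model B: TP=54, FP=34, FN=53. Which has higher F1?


Model A: P=78/122=0.6393, R=78/114=0.6842, F1=2PR/(P+R)=2TP/(2TP+FP+FN)=156/236=0.661
Model B: P=54/88=0.6136, R=54/107=0.5047, F1=2PR/(P+R)=2TP/(2TP+FP+FN)=108/195=0.5538
0.661 > 0.5538 → Model A

Model A


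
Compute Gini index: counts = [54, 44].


Probabilities: [54/98, 44/98] ≈ [0.551, 0.449]
Σpᵢ² = (2916 + 1936)/98² = 4852/9604
Gini = 1 - Σpᵢ² = 1 - 4852/9604 = 0.4948

0.4948


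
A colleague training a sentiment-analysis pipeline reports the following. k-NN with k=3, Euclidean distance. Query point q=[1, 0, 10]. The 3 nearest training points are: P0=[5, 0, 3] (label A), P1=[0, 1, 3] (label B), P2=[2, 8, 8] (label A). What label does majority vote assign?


d(q,P0) = 8.0623  (label A)
d(q,P1) = 7.1414  (label B)
d(q,P2) = 8.3066  (label A)
Votes: A=2, B=1
Majority → A

A


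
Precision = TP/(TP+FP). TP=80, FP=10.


Precision = TP/(TP+FP)
= 80/(80+10)
= 80/90 = 88.89%

88.89%


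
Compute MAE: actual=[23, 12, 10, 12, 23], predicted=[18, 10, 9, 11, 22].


Absolute errors: |23-18|=5, |12-10|=2, |10-9|=1, |12-11|=1, |23-22|=1
Sum = 10
MAE = 10/5 = 2

2


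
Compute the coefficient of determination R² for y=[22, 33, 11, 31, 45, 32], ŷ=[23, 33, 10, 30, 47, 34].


ȳ = 29
SS_res = Σ(y-ŷ)² = 11
SS_tot = Σ(y-ȳ)² = 658
R² = 1 - SS_res/SS_tot = 1 - 0.0167 = 0.9833

0.9833


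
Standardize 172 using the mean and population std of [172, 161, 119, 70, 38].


μ = 112, σ = 51.5558
z = (172 - 112)/51.5558 = 1.1638

1.1638


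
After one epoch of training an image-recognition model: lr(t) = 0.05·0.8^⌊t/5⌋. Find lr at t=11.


n_drops = ⌊11/5⌋ = 2
lr = 0.05·0.8^2 = 0.05·0.64 = 0.032

0.032


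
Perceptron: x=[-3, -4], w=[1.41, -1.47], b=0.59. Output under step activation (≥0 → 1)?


z = (-3)·(1.41) + (-4)·(-1.47) + 0.59
  = 2.24
step(z) = 1 (z≥0)

1


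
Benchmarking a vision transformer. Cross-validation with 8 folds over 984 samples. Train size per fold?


Fold size = 984/8 = 123
Training per fold = 984 - 123 = 861

861


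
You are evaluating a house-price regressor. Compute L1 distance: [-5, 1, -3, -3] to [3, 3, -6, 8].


d = |-5-3| + |1-3| + |-3+ 6| + |-3-8|
  = 8 + 2 + 3 + 11
  = 24

24


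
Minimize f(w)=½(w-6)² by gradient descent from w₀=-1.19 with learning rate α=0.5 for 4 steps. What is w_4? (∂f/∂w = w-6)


step 1: grad = -1.19-6 = -7.19; w = -1.19 - 0.5·(-7.19) = 2.405
step 2: grad = 2.405-6 = -3.595; w = 2.405 - 0.5·(-3.595) = 4.2025
step 3: grad = 4.2025-6 = -1.7975; w = 4.2025 - 0.5·(-1.7975) = 5.10125
step 4: grad = 5.10125-6 = -0.89875; w = 5.10125 - 0.5·(-0.89875) = 5.550625

5.550625


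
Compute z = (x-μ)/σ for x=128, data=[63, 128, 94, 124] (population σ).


μ = 102.25, σ = 26.1952
z = (128 - 102.25)/26.1952 = 0.983

0.983


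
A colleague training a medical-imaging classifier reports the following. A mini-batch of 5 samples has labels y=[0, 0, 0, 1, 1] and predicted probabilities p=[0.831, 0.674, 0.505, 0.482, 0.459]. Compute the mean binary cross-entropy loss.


L[0] = -ln(1-0.831) = -ln(0.169) = 1.7779
L[1] = -ln(1-0.674) = -ln(0.326) = 1.1209
L[2] = -ln(1-0.505) = -ln(0.495) = 0.7032
L[3] = -ln(0.482) = 0.7298
L[4] = -ln(0.459) = 0.7787
mean = (1.7779 + 1.1209 + 0.7032 + 0.7298 + 0.7787)/5 = 1.0221

1.0221


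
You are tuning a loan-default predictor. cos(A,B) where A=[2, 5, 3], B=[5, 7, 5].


A·B = 2·5 + 5·7 + 3·5 = 60
‖A‖ = √38 = 6.1644, ‖B‖ = √99 = 9.9499
cos = 60/(√38·√99) = 60/√3762 = 0.9782

0.9782


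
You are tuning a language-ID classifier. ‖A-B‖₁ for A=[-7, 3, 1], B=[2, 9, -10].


d = |-7-2| + |3-9| + |1+ 10|
  = 9 + 6 + 11
  = 26

26


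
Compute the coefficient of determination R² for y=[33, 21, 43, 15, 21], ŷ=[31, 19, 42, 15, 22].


ȳ = 26.6
SS_res = Σ(y-ŷ)² = 10
SS_tot = Σ(y-ȳ)² = 507.2
R² = 1 - SS_res/SS_tot = 1 - 0.0197 = 0.9803

0.9803


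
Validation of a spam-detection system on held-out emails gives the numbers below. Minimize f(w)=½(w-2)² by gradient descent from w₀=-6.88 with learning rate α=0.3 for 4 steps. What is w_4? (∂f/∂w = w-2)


step 1: grad = -6.88-2 = -8.88; w = -6.88 - 0.3·(-8.88) = -4.216
step 2: grad = -4.216-2 = -6.216; w = -4.216 - 0.3·(-6.216) = -2.3512
step 3: grad = -2.3512-2 = -4.3512; w = -2.3512 - 0.3·(-4.3512) = -1.04584
step 4: grad = -1.04584-2 = -3.04584; w = -1.04584 - 0.3·(-3.04584) = -0.132088

-0.132088


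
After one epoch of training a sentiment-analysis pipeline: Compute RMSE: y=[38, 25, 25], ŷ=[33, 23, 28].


MSE = 38/3 = 12.6667
RMSE = √(38/3) = 3.559

3.559


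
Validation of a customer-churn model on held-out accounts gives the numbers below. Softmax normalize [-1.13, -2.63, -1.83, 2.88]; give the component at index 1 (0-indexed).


Exponentials: e^-1.13=0.323, e^-2.63=0.0721, e^-1.83=0.1604, e^2.88=17.8143
Sum = 18.3698
Softmax = [0.0176, 0.0039, 0.0087, 0.9698]
p[1] = 0.0721/18.3698 = 0.0039

0.0039


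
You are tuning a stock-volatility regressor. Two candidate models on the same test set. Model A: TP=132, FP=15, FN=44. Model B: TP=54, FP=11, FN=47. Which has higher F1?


Model A: P=132/147=0.898, R=132/176=0.75, F1=2PR/(P+R)=2TP/(2TP+FP+FN)=264/323=0.8173
Model B: P=54/65=0.8308, R=54/101=0.5347, F1=2PR/(P+R)=2TP/(2TP+FP+FN)=108/166=0.6506
0.8173 > 0.6506 → Model A

Model A


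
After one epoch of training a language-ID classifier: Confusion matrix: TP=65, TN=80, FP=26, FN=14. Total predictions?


Total = TP + TN + FP + FN
= 65 + 80 + 26 + 14
= 185
(Predicted positive: 91, predicted negative: 94)

185


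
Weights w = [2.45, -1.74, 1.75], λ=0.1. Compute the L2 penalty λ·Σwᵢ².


‖w‖₂² = (2.45)² + (-1.74)² + (1.75)²
     = 6.0025 + 3.0276 + 3.0625
     = 12.0926
λ·‖w‖₂² = 0.1·12.0926 = 1.20926

1.20926


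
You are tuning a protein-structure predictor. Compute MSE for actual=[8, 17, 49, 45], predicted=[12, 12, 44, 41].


Squared errors: (8-12)²=16, (17-12)²=25, (49-44)²=25, (45-41)²=16
Sum = 82
MSE = 82/4 = 41/2

41/2


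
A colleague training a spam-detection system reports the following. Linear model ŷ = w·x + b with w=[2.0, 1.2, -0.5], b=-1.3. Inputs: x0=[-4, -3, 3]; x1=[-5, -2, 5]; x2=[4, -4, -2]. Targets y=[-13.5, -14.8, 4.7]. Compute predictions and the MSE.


ŷ0 = (2.0)·(-4) + (1.2)·(-3) + (-0.5)·(3) - 1.3 = -14.4
ŷ1 = (2.0)·(-5) + (1.2)·(-2) + (-0.5)·(5) - 1.3 = -16.2
ŷ2 = (2.0)·(4) + (1.2)·(-4) + (-0.5)·(-2) - 1.3 = 2.9
errors² = [0.81, 1.96, 3.24]
MSE = 6.0100/3 = 2.0033

2.0033


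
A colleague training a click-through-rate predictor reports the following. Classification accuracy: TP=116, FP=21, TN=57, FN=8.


Accuracy = (TP+TN)/(TP+TN+FP+FN)
= (116+57)/(202)
= 173/202 = 85.64%

85.64%


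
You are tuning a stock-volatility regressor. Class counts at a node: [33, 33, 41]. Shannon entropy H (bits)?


Probabilities: [33/107, 33/107, 41/107] ≈ [0.3084, 0.3084, 0.3832]
H = -((33/107)·log₂(33/107) + (33/107)·log₂(33/107) + (41/107)·log₂(41/107))
  = 1.5771 bits

1.5771 bits


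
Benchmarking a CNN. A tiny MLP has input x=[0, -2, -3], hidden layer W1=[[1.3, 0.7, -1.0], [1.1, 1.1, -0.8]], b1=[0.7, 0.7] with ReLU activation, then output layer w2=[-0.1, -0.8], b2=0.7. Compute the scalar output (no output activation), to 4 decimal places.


z1[0] = (1.3)·(0) + (0.7)·(-2) + (-1.0)·(-3) + 0.7 = 2.3
z1[1] = (1.1)·(0) + (1.1)·(-2) + (-0.8)·(-3) + 0.7 = 0.9
h = ReLU(z1) = [2.3, 0.9]
output = (-0.1)·(2.3) + (-0.8)·(0.9) + 0.7 = -0.25

-0.25


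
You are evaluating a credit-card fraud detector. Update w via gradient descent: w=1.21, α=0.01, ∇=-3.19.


w_new = w - α·∇
= 1.21 - 0.01·-3.19
= 1.21 + 0.0319
= 1.2419

1.2419


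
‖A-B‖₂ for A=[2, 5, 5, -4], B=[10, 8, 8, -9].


d = √((2-10)² + (5-8)² + (5-8)² + (-4+ 9)²)
  = √(64 + 9 + 9 + 25)
  = √107 = 10.3441

10.3441


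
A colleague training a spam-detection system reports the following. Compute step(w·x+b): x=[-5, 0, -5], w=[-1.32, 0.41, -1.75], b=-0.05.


z = (-5)·(-1.32) + (0)·(0.41) + (-5)·(-1.75) - 0.05
  = 15.3
step(z) = 1 (z≥0)

1


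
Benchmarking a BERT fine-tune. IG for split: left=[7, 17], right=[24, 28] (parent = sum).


Parent = [31, 45], H_parent = 0.9754
H_left = 0.8709 (n=24), H_right = 0.9957 (n=52)
H_children = (24/76)·0.8709 + (52/76)·0.9957 = 0.9563
IG = 0.9754 - 0.9563 = 0.0191

0.0191


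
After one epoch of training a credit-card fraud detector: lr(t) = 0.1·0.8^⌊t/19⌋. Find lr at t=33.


n_drops = ⌊33/19⌋ = 1
lr = 0.1·0.8^1 = 0.1·0.8 = 0.08

0.08


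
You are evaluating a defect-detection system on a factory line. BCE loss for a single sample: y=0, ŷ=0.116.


BCE = -[y·ln(p) + (1-y)·ln(1-p)]
= -0 - 1·ln(1-0.116)
= -ln(0.884) = 0.1233

0.1233


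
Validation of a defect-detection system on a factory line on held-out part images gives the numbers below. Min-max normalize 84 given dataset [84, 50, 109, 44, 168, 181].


min=44, max=181
(84-44)/(181-44) = 40/137 = 0.292

0.292


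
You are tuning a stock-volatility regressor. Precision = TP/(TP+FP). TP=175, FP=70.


Precision = TP/(TP+FP)
= 175/(175+70)
= 175/245 = 71.43%

71.43%


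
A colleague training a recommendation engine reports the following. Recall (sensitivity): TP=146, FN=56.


Recall = TP/(TP+FN)
= 146/(146+56)
= 146/202 = 72.28%

72.28%


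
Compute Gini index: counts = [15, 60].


Probabilities: [15/75, 60/75] ≈ [0.2, 0.8]
Σpᵢ² = (225 + 3600)/75² = 3825/5625
Gini = 1 - Σpᵢ² = 1 - 3825/5625 = 0.32

0.32


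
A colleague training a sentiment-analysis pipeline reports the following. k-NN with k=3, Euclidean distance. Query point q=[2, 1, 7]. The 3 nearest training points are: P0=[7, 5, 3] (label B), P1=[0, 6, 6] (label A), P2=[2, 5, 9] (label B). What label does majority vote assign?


d(q,P0) = 7.5498  (label B)
d(q,P1) = 5.4772  (label A)
d(q,P2) = 4.4721  (label B)
Votes: A=1, B=2
Majority → B

B


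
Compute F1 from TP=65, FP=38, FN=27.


Precision = 65/103 = 0.6311
Recall = 65/92 = 0.7065
F1 = 2·P·R/(P+R) = 2·TP/(2·TP+FP+FN) = 130/(130+38+27) = 130/195 = 0.6667

0.6667


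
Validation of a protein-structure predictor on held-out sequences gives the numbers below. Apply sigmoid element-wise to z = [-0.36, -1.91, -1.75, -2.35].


σ(-0.36) = 1/(1+e^0.36) = 0.411
σ(-1.91) = 1/(1+e^1.91) = 0.129
σ(-1.75) = 1/(1+e^1.75) = 0.148
σ(-2.35) = 1/(1+e^2.35) = 0.0871
result = [0.411, 0.129, 0.148, 0.0871]

[0.411, 0.129, 0.148, 0.0871]


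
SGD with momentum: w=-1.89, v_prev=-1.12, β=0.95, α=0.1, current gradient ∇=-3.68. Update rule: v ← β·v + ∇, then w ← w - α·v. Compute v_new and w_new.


v_new = 0.95·-1.12 - 3.68 = -1.064 - 3.68 = -4.744
w_new = -1.89 - 0.1·-4.744 = -1.89 + 0.4744 = -1.4156

v_new=-4.744, w_new=-1.4156


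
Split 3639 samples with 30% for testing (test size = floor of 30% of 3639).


Test = ⌊3639·30/100⌋ = 1091
Train = 3639 - 1091 = 2548

Train: 2548, Test: 1091


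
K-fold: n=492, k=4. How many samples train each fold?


Fold size = 492/4 = 123
Training per fold = 492 - 123 = 369

369


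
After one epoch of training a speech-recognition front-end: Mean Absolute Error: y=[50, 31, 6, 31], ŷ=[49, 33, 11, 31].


Absolute errors: |50-49|=1, |31-33|=2, |6-11|=5, |31-31|=0
Sum = 8
MAE = 8/4 = 2

2


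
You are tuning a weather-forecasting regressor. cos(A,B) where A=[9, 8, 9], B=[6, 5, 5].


A·B = 9·6 + 8·5 + 9·5 = 139
‖A‖ = √226 = 15.0333, ‖B‖ = √86 = 9.2736
cos = 139/(√226·√86) = 139/√19436 = 0.997

0.997


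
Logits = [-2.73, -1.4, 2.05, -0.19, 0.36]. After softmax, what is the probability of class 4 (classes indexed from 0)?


Exponentials: e^-2.73=0.0652, e^-1.4=0.2466, e^2.05=7.7679, e^-0.19=0.827, e^0.36=1.4333
Sum = 10.34
Softmax = [0.0063, 0.0238, 0.7512, 0.08, 0.1386]
p[4] = 1.4333/10.34 = 0.1386

0.1386


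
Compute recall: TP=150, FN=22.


Recall = TP/(TP+FN)
= 150/(150+22)
= 150/172 = 87.21%

87.21%


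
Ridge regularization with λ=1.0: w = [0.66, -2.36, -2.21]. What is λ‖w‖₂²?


‖w‖₂² = (0.66)² + (-2.36)² + (-2.21)²
     = 0.4356 + 5.5696 + 4.8841
     = 10.8893
λ·‖w‖₂² = 1.0·10.8893 = 10.8893

10.8893


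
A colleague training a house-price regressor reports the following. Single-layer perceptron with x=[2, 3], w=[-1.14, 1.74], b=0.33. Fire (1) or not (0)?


z = (2)·(-1.14) + (3)·(1.74) + 0.33
  = 3.27
step(z) = 1 (z≥0)

1


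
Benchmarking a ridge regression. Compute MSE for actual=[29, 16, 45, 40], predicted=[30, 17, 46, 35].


Squared errors: (29-30)²=1, (16-17)²=1, (45-46)²=1, (40-35)²=25
Sum = 28
MSE = 28/4 = 7

7


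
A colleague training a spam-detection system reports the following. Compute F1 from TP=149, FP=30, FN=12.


Precision = 149/179 = 0.8324
Recall = 149/161 = 0.9255
F1 = 2·P·R/(P+R) = 2·TP/(2·TP+FP+FN) = 298/(298+30+12) = 298/340 = 0.8765

0.8765


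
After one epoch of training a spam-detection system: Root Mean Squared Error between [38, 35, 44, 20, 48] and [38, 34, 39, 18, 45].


MSE = 39/5 = 7.8
RMSE = √(39/5) = 2.7928

2.7928


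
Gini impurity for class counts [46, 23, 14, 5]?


Probabilities: [46/88, 23/88, 14/88, 5/88] ≈ [0.5227, 0.2614, 0.1591, 0.0568]
Σpᵢ² = (2116 + 529 + 196 + 25)/88² = 2866/7744
Gini = 1 - Σpᵢ² = 1 - 2866/7744 = 0.6299

0.6299


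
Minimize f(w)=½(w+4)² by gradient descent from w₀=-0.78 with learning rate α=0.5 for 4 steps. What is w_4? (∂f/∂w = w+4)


step 1: grad = -0.78+4 = 3.22; w = -0.78 - 0.5·(3.22) = -2.39
step 2: grad = -2.39+4 = 1.61; w = -2.39 - 0.5·(1.61) = -3.195
step 3: grad = -3.195+4 = 0.805; w = -3.195 - 0.5·(0.805) = -3.5975
step 4: grad = -3.5975+4 = 0.4025; w = -3.5975 - 0.5·(0.4025) = -3.79875

-3.79875


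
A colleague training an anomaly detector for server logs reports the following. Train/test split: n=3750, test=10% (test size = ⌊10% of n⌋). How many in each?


Test = ⌊3750·10/100⌋ = 375
Train = 3750 - 375 = 3375

Train: 3375, Test: 375


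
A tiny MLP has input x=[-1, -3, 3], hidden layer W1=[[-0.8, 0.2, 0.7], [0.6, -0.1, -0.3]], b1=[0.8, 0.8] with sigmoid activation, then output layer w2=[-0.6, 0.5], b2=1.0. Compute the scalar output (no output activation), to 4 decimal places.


z1[0] = (-0.8)·(-1) + (0.2)·(-3) + (0.7)·(3) + 0.8 = 3.1
z1[1] = (0.6)·(-1) + (-0.1)·(-3) + (-0.3)·(3) + 0.8 = -0.4
h = sigmoid(z1) = [0.9569, 0.4013]
output = (-0.6)·(0.9569) + (0.5)·(0.4013) + 1.0 = 0.6265

0.6265


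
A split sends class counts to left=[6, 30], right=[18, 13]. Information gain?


Parent = [24, 43], H_parent = 0.9412
H_left = 0.65 (n=36), H_right = 0.9812 (n=31)
H_children = (36/67)·0.65 + (31/67)·0.9812 = 0.8032
IG = 0.9412 - 0.8032 = 0.138

0.138


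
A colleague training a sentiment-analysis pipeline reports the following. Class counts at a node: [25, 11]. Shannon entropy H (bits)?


Probabilities: [25/36, 11/36] ≈ [0.6944, 0.3056]
H = -((25/36)·log₂(25/36) + (11/36)·log₂(11/36))
  = 0.888 bits

0.888 bits


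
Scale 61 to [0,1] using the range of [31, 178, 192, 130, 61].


min=31, max=192
(61-31)/(192-31) = 30/161 = 0.1863

0.1863


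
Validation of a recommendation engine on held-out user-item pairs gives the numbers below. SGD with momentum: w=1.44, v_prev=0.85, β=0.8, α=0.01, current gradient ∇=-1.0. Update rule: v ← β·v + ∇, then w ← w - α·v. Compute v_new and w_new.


v_new = 0.8·0.85 - 1.0 = 0.68 - 1.0 = -0.32
w_new = 1.44 - 0.01·-0.32 = 1.44 + 0.0032 = 1.4432

v_new=-0.32, w_new=1.4432


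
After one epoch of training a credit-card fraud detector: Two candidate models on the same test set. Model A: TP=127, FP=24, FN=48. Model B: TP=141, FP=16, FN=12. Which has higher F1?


Model A: P=127/151=0.8411, R=127/175=0.7257, F1=2PR/(P+R)=2TP/(2TP+FP+FN)=254/326=0.7791
Model B: P=141/157=0.8981, R=141/153=0.9216, F1=2PR/(P+R)=2TP/(2TP+FP+FN)=282/310=0.9097
0.7791 < 0.9097 → Model B

Model B


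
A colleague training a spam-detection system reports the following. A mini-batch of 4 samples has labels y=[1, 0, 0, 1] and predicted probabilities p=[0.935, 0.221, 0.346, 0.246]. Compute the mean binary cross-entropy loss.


L[0] = -ln(0.935) = 0.0672
L[1] = -ln(1-0.221) = -ln(0.779) = 0.2497
L[2] = -ln(1-0.346) = -ln(0.654) = 0.4246
L[3] = -ln(0.246) = 1.4024
mean = (0.0672 + 0.2497 + 0.4246 + 1.4024)/4 = 0.536

0.536


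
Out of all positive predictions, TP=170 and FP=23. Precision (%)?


Precision = TP/(TP+FP)
= 170/(170+23)
= 170/193 = 88.08%

88.08%


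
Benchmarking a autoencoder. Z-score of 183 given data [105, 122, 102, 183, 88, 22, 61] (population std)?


μ = 97.5714, σ = 46.46
z = (183 - 97.5714)/46.46 = 1.8388

1.8388


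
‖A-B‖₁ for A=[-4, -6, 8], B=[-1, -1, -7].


d = |-4+ 1| + |-6+ 1| + |8+ 7|
  = 3 + 5 + 15
  = 23

23


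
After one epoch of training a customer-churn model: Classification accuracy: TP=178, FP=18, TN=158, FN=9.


Accuracy = (TP+TN)/(TP+TN+FP+FN)
= (178+158)/(363)
= 336/363 = 92.56%

92.56%


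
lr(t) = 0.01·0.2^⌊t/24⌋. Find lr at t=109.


n_drops = ⌊109/24⌋ = 4
lr = 0.01·0.2^4 = 0.01·0.0016 = 0.000016

0.000016


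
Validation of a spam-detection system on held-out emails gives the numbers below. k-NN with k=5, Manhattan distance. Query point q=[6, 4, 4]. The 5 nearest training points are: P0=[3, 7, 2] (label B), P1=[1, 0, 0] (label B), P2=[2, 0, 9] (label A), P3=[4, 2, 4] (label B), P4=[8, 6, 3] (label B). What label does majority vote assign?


d(q,P0) = 8  (label B)
d(q,P1) = 13  (label B)
d(q,P2) = 13  (label A)
d(q,P3) = 4  (label B)
d(q,P4) = 5  (label B)
Votes: A=1, B=4
Majority → B

B


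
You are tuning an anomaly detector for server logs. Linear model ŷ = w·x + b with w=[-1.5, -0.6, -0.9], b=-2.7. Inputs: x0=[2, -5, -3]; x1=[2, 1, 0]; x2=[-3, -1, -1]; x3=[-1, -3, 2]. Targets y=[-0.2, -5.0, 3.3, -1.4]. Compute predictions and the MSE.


ŷ0 = (-1.5)·(2) + (-0.6)·(-5) + (-0.9)·(-3) - 2.7 = 0.0
ŷ1 = (-1.5)·(2) + (-0.6)·(1) + (-0.9)·(0) - 2.7 = -6.3
ŷ2 = (-1.5)·(-3) + (-0.6)·(-1) + (-0.9)·(-1) - 2.7 = 3.3
ŷ3 = (-1.5)·(-1) + (-0.6)·(-3) + (-0.9)·(2) - 2.7 = -1.2
errors² = [0.04, 1.69, 0.0, 0.04]
MSE = 1.7700/4 = 0.4425

0.4425


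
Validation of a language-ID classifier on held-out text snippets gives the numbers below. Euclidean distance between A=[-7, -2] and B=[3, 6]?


d = √((-7-3)² + (-2-6)²)
  = √(100 + 64)
  = √164 = 12.8062

12.8062


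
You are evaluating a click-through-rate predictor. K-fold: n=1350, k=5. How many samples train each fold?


Fold size = 1350/5 = 270
Training per fold = 1350 - 270 = 1080

1080


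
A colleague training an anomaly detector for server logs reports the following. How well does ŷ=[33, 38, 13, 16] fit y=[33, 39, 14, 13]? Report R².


ȳ = 24.75
SS_res = Σ(y-ŷ)² = 11
SS_tot = Σ(y-ȳ)² = 524.75
R² = 1 - SS_res/SS_tot = 1 - 0.021 = 0.979

0.979


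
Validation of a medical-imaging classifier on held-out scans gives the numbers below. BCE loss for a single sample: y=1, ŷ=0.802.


BCE = -[y·ln(p) + (1-y)·ln(1-p)]
= -1·ln(0.802) - 0
= -ln(0.802) = 0.2206

0.2206


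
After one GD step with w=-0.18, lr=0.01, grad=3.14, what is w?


w_new = w - α·∇
= -0.18 - 0.01·3.14
= -0.18 - 0.0314
= -0.2114

-0.2114


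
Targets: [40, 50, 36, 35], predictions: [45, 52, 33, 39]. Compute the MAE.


Absolute errors: |40-45|=5, |50-52|=2, |36-33|=3, |35-39|=4
Sum = 14
MAE = 14/4 = 7/2

7/2


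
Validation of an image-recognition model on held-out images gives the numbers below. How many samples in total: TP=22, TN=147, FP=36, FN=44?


Total = TP + TN + FP + FN
= 22 + 147 + 36 + 44
= 249
(Predicted positive: 58, predicted negative: 191)

249


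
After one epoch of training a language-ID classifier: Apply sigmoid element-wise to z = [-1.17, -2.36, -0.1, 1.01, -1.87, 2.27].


σ(-1.17) = 1/(1+e^1.17) = 0.2369
σ(-2.36) = 1/(1+e^2.36) = 0.0863
σ(-0.1) = 1/(1+e^0.1) = 0.475
σ(1.01) = 1/(1+e^-1.01) = 0.733
σ(-1.87) = 1/(1+e^1.87) = 0.1335
σ(2.27) = 1/(1+e^-2.27) = 0.9064
result = [0.2369, 0.0863, 0.475, 0.733, 0.1335, 0.9064]

[0.2369, 0.0863, 0.475, 0.733, 0.1335, 0.9064]
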